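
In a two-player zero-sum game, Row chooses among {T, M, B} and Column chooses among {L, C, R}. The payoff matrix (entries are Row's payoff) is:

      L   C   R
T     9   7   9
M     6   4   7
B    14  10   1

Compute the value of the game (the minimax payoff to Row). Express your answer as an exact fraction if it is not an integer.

Row minima: T → 7, M → 4, B → 1; maximin = 7.
Column maxima: L → 14, C → 10, R → 9; minimax = 9.
7 ≠ 9, so there is no saddle point; optimal play is mixed.
M is strictly dominated by T, so Row never plays it.
L is strictly dominated by C (it gives Row strictly more in every row), so Column never plays it.
On the remaining 2×2 (T, B vs C, R):
Let Row play T with probability p. Expected payoff against C: 7p + 10(1−p) = −3p + 10; against R: 9p + 1(1−p) = 8p + 1.
Setting these equal: −3p + 10 = 8p + 1 ⇒ −11p = -9 ⇒ p = 9/11, and the value is (-3)·(9/11) + 10 = 83/11.
For Column: with q = P(C), equating T's and B's payoffs gives −2q + 9 = 9q + 1 ⇒ q = 8/11.

83/11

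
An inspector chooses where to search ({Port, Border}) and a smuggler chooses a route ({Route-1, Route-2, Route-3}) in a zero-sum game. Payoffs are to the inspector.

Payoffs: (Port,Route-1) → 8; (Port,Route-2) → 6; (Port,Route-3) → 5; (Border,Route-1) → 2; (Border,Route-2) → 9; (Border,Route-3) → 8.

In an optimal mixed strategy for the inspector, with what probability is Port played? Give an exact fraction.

Row minima: Port → 5, Border → 2; maximin = 5.
Column maxima: Route-1 → 8, Route-2 → 9, Route-3 → 8; minimax = 8.
5 ≠ 8, so there is no saddle point; optimal play is mixed.
Route-2 is strictly dominated by Route-3 (it gives the inspector strictly more in every row), so the smuggler never plays it.
On the remaining 2×2 (Port, Border vs Route-1, Route-3):
Let the inspector play Port with probability p. Expected payoff against Route-1: 8p + 2(1−p) = 6p + 2; against Route-3: 5p + 8(1−p) = −3p + 8.
Setting these equal: 6p + 2 = −3p + 8 ⇒ 9p = 6 ⇒ p = 2/3, and the value is (6)·(2/3) + 2 = 6.
For the smuggler: with q = P(Route-1), equating Port's and Border's payoffs gives 3q + 5 = −6q + 8 ⇒ q = 1/3.

2/3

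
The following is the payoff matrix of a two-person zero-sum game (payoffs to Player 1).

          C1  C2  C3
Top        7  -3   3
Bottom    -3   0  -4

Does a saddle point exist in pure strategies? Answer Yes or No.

Row minima: Top → -3, Bottom → -4; maximin = -3.
Column maxima: C1 → 7, C2 → 0, C3 → 3; minimax = 0.
-3 ≠ 0, so no pure-strategy equilibrium exists.

No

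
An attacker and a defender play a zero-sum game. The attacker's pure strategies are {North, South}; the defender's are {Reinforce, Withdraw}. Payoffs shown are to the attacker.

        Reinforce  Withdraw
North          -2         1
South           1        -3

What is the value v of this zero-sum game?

-5/7

Row minima: North → -2, South → -3; maximin = -2.
Column maxima: Reinforce → 1, Withdraw → 1; minimax = 1.
-2 ≠ 1, so there is no saddle point; optimal play is mixed.
Let the attacker play North with probability p. Expected payoff against Reinforce: (-2)p + 1(1−p) = −3p + 1; against Withdraw: 1p + (-3)(1−p) = 4p − 3.
Setting these equal: −3p + 1 = 4p − 3 ⇒ −7p = -4 ⇒ p = 4/7, and the value is (-3)·(4/7) + 1 = -5/7.
For the defender: with q = P(Reinforce), equating North's and South's payoffs gives −3q + 1 = 4q − 3 ⇒ q = 4/7.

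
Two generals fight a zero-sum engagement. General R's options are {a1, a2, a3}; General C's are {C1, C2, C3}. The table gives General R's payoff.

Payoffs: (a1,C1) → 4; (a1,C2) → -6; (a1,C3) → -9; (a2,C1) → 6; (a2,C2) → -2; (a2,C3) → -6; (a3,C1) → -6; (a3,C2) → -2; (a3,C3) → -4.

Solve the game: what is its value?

Row minima: a1 → -9, a2 → -6, a3 → -6; maximin = -6.
Column maxima: C1 → 6, C2 → -2, C3 → -4; minimax = -4.
-6 ≠ -4, so there is no saddle point; optimal play is mixed.
a1 is strictly dominated by a2, so General R never plays it.
C2 is strictly dominated by C3 (it gives General R strictly more in every row), so General C never plays it.
On the remaining 2×2 (a2, a3 vs C1, C3):
Let General R play a2 with probability p. Expected payoff against C1: 6p + (-6)(1−p) = 12p − 6; against C3: (-6)p + (-4)(1−p) = −2p − 4.
Setting these equal: 12p − 6 = −2p − 4 ⇒ 14p = 2 ⇒ p = 1/7, and the value is (12)·(1/7) − 6 = -30/7.
For General C: with q = P(C1), equating a2's and a3's payoffs gives 12q − 6 = −2q − 4 ⇒ q = 1/7.

-30/7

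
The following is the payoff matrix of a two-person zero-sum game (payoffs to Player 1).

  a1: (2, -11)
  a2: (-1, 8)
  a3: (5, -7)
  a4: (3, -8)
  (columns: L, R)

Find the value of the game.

11/7

Row minima: a1 → -11, a2 → -1, a3 → -7, a4 → -8; maximin = -1.
Column maxima: L → 5, R → 8; minimax = 5.
-1 ≠ 5, so there is no saddle point; optimal play is mixed.
a1 is strictly dominated by a3, so Player 1 never plays it.
a4 is strictly dominated by a3, so Player 1 never plays it.
On the remaining 2×2 (a2, a3 vs L, R):
Let Player 1 play a2 with probability p. Expected payoff against L: (-1)p + 5(1−p) = −6p + 5; against R: 8p + (-7)(1−p) = 15p − 7.
Setting these equal: −6p + 5 = 15p − 7 ⇒ −21p = -12 ⇒ p = 4/7, and the value is (-6)·(4/7) + 5 = 11/7.
For Player 2: with q = P(L), equating a2's and a3's payoffs gives −9q + 8 = 12q − 7 ⇒ q = 5/7.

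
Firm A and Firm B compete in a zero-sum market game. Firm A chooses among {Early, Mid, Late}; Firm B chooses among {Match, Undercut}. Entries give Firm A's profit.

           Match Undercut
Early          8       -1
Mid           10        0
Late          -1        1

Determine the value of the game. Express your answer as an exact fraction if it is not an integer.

5/6

Row minima: Early → -1, Mid → 0, Late → -1; maximin = 0.
Column maxima: Match → 10, Undercut → 1; minimax = 1.
0 ≠ 1, so there is no saddle point; optimal play is mixed.
Early is strictly dominated by Mid, so Firm A never plays it.
On the remaining 2×2 (Mid, Late vs Match, Undercut):
Let Firm A play Mid with probability p. Expected payoff against Match: 10p + (-1)(1−p) = 11p − 1; against Undercut: 0p + 1(1−p) = −p + 1.
Setting these equal: 11p − 1 = −p + 1 ⇒ 12p = 2 ⇒ p = 1/6, and the value is (11)·(1/6) − 1 = 5/6.
For Firm B: with q = P(Match), equating Mid's and Late's payoffs gives 10q = −2q + 1 ⇒ q = 1/12.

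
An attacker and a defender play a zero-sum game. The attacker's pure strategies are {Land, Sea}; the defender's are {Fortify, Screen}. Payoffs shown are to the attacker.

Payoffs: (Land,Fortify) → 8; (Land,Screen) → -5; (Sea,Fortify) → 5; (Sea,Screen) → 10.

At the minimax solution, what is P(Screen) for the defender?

1/6

Row minima: Land → -5, Sea → 5; maximin = 5.
Column maxima: Fortify → 8, Screen → 10; minimax = 8.
5 ≠ 8, so there is no saddle point; optimal play is mixed.
Let the attacker play Land with probability p. Expected payoff against Fortify: 8p + 5(1−p) = 3p + 5; against Screen: (-5)p + 10(1−p) = −15p + 10.
Setting these equal: 3p + 5 = −15p + 10 ⇒ 18p = 5 ⇒ p = 5/18, and the value is (3)·(5/18) + 5 = 35/6.
For the defender: with q = P(Fortify), equating Land's and Sea's payoffs gives 13q − 5 = −5q + 10 ⇒ q = 5/6.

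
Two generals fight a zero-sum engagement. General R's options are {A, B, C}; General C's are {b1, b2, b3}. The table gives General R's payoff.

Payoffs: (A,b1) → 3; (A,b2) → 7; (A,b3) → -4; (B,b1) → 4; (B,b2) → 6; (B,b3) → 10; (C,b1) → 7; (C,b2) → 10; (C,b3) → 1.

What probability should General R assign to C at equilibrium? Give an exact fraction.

1/2

Row minima: A → -4, B → 4, C → 1; maximin = 4.
Column maxima: b1 → 7, b2 → 10, b3 → 10; minimax = 7.
4 ≠ 7, so there is no saddle point; optimal play is mixed.
A is strictly dominated by C, so General R never plays it.
b2 is strictly dominated by b1 (it gives General R strictly more in every row), so General C never plays it.
On the remaining 2×2 (B, C vs b1, b3):
Let General R play B with probability p. Expected payoff against b1: 4p + 7(1−p) = −3p + 7; against b3: 10p + 1(1−p) = 9p + 1.
Setting these equal: −3p + 7 = 9p + 1 ⇒ −12p = -6 ⇒ p = 1/2, and the value is (-3)·(1/2) + 7 = 11/2.
For General C: with q = P(b1), equating B's and C's payoffs gives −6q + 10 = 6q + 1 ⇒ q = 3/4.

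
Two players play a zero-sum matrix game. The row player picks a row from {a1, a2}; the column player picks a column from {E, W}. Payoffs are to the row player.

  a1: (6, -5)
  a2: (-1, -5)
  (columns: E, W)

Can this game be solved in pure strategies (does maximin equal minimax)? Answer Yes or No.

Yes

Row minima: a1 → -5, a2 → -5; maximin = -5.
Column maxima: E → 6, W → -5; minimax = -5.
maximin = minimax = -5, so a saddle point exists.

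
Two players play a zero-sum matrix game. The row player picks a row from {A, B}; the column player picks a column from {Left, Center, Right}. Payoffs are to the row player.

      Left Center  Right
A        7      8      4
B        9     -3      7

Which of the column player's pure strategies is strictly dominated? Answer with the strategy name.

Left

Right holds the row player's payoff strictly below Left in every row: 4 < 7, 7 < 9.
So Left is strictly dominated for the column player.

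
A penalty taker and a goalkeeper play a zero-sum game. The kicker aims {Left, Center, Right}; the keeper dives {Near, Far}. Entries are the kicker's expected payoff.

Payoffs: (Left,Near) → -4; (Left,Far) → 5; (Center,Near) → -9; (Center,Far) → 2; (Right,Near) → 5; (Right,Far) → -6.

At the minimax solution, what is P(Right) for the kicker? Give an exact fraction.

9/20

Row minima: Left → -4, Center → -9, Right → -6; maximin = -4.
Column maxima: Near → 5, Far → 5; minimax = 5.
-4 ≠ 5, so there is no saddle point; optimal play is mixed.
Center is strictly dominated by Left, so the kicker never plays it.
On the remaining 2×2 (Left, Right vs Near, Far):
Let the kicker play Left with probability p. Expected payoff against Near: (-4)p + 5(1−p) = −9p + 5; against Far: 5p + (-6)(1−p) = 11p − 6.
Setting these equal: −9p + 5 = 11p − 6 ⇒ −20p = -11 ⇒ p = 11/20, and the value is (-9)·(11/20) + 5 = 1/20.
For the keeper: with q = P(Near), equating Left's and Right's payoffs gives −9q + 5 = 11q − 6 ⇒ q = 11/20.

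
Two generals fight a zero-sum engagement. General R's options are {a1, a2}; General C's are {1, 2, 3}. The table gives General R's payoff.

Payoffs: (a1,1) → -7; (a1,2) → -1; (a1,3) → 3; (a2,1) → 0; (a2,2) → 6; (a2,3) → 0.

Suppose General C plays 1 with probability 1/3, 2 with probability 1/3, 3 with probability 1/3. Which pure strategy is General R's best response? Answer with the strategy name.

Expected payoff of a1: (1/3)·(-7) + (1/3)·(-1) + (1/3)·3 = -5/3.
Expected payoff of a2: (1/3)·0 + (1/3)·6 + (1/3)·0 = 2.
The largest is 2, so General R's best response is a2.

a2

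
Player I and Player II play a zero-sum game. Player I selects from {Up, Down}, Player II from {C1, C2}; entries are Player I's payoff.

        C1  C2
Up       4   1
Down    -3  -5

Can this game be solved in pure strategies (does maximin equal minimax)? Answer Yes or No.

Row minima: Up → 1, Down → -5; maximin = 1.
Column maxima: C1 → 4, C2 → 1; minimax = 1.
maximin = minimax = 1, so a saddle point exists.

Yes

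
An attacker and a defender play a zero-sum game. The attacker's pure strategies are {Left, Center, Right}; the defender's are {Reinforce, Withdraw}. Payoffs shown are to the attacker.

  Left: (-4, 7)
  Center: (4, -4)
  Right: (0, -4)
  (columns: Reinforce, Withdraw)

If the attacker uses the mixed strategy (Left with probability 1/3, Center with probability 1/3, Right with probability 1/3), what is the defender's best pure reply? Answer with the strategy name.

Withdraw

If the defender plays Reinforce, the attacker's expected payoff is (1/3)·(-4) + (1/3)·4 + (1/3)·0 = 0.
If the defender plays Withdraw, the attacker's expected payoff is (1/3)·7 + (1/3)·(-4) + (1/3)·(-4) = -1/3.
The defender minimizes the attacker's payoff; the smallest is -1/3, so the best response is Withdraw.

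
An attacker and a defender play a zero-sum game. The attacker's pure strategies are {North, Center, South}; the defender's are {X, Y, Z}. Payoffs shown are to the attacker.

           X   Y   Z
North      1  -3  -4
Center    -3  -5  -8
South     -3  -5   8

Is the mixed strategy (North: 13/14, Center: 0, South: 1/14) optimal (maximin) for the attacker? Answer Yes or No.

Against X this mix gives (13/14)·1 + (1/14)·(-3) = 5/7.
Against Y this mix gives (13/14)·(-3) + (1/14)·(-5) = -22/7.
Against Z this mix gives (13/14)·(-4) + (1/14)·8 = -22/7.
All of the defender's active replies (Y, Z) yield -22/7, and no column does worse for the attacker. The mix makes the defender indifferent and guarantees -22/7, so it is optimal.

Yes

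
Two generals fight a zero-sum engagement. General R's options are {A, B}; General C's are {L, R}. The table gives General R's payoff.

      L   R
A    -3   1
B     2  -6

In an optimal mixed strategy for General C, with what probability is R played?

5/12

Row minima: A → -3, B → -6; maximin = -3.
Column maxima: L → 2, R → 1; minimax = 1.
-3 ≠ 1, so there is no saddle point; optimal play is mixed.
Let General R play A with probability p. Expected payoff against L: (-3)p + 2(1−p) = −5p + 2; against R: 1p + (-6)(1−p) = 7p − 6.
Setting these equal: −5p + 2 = 7p − 6 ⇒ −12p = -8 ⇒ p = 2/3, and the value is (-5)·(2/3) + 2 = -4/3.
For General C: with q = P(L), equating A's and B's payoffs gives −4q + 1 = 8q − 6 ⇒ q = 7/12.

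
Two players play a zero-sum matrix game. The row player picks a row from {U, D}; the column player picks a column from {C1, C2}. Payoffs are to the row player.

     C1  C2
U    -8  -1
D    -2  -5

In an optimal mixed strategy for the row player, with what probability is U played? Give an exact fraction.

Row minima: U → -8, D → -5; maximin = -5.
Column maxima: C1 → -2, C2 → -1; minimax = -2.
-5 ≠ -2, so there is no saddle point; optimal play is mixed.
Let the row player play U with probability p. Expected payoff against C1: (-8)p + (-2)(1−p) = −6p − 2; against C2: (-1)p + (-5)(1−p) = 4p − 5.
Setting these equal: −6p − 2 = 4p − 5 ⇒ −10p = -3 ⇒ p = 3/10, and the value is (-6)·(3/10) − 2 = -19/5.
For the column player: with q = P(C1), equating U's and D's payoffs gives −7q − 1 = 3q − 5 ⇒ q = 2/5.

3/10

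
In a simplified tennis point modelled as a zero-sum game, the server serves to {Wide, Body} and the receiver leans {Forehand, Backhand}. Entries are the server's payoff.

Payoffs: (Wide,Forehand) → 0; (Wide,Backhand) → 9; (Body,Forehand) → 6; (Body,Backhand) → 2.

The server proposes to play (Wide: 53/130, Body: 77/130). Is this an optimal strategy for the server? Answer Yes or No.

Against Forehand this mix gives (53/130)·0 + (77/130)·6 = 231/65.
Against Backhand this mix gives (53/130)·9 + (77/130)·2 = 631/130.
The receiver will play Forehand, holding the server to 231/65. Shifting weight toward the row that does better against Forehand would raise this floor (the equalizing mix achieves 54/13 against both Forehand and Backhand), so the proposed strategy is not optimal.

No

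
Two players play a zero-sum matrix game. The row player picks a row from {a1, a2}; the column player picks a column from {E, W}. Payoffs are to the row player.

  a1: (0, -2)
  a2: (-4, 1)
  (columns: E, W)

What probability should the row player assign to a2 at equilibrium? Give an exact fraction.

Row minima: a1 → -2, a2 → -4; maximin = -2.
Column maxima: E → 0, W → 1; minimax = 0.
-2 ≠ 0, so there is no saddle point; optimal play is mixed.
Let the row player play a1 with probability p. Expected payoff against E: 0p + (-4)(1−p) = 4p − 4; against W: (-2)p + 1(1−p) = −3p + 1.
Setting these equal: 4p − 4 = −3p + 1 ⇒ 7p = 5 ⇒ p = 5/7, and the value is (4)·(5/7) − 4 = -8/7.
For the column player: with q = P(E), equating a1's and a2's payoffs gives 2q − 2 = −5q + 1 ⇒ q = 3/7.

2/7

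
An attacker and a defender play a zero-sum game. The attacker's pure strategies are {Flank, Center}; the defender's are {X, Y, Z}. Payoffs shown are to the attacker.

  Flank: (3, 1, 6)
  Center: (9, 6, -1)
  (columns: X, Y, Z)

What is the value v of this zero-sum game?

Row minima: Flank → 1, Center → -1; maximin = 1.
Column maxima: X → 9, Y → 6, Z → 6; minimax = 6.
1 ≠ 6, so there is no saddle point; optimal play is mixed.
X is strictly dominated by Y (it gives the attacker strictly more in every row), so the defender never plays it.
On the remaining 2×2 (Flank, Center vs Y, Z):
Let the attacker play Flank with probability p. Expected payoff against Y: 1p + 6(1−p) = −5p + 6; against Z: 6p + (-1)(1−p) = 7p − 1.
Setting these equal: −5p + 6 = 7p − 1 ⇒ −12p = -7 ⇒ p = 7/12, and the value is (-5)·(7/12) + 6 = 37/12.
For the defender: with q = P(Y), equating Flank's and Center's payoffs gives −5q + 6 = 7q − 1 ⇒ q = 7/12.

37/12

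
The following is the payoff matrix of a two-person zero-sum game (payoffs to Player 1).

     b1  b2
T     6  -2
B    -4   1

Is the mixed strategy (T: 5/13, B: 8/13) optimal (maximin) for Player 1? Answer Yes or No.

Against b1 this mix gives (5/13)·6 + (8/13)·(-4) = -2/13.
Against b2 this mix gives (5/13)·(-2) + (8/13)·1 = -2/13.
All of Player 2's active replies (b1, b2) yield -2/13, and no column does worse for Player 1. The mix makes Player 2 indifferent and guarantees -2/13, so it is optimal.

Yes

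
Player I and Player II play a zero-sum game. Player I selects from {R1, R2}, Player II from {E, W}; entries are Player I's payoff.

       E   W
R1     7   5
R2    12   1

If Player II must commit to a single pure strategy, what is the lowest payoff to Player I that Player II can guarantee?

Column maxima: E → 12, W → 5.
The smallest of these is 5.

5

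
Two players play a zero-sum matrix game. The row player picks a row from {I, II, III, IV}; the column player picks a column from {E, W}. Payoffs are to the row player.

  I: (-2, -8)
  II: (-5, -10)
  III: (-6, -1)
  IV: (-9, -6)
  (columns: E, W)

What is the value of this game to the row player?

Row minima: I → -8, II → -10, III → -6, IV → -9; maximin = -6.
Column maxima: E → -2, W → -1; minimax = -2.
-6 ≠ -2, so there is no saddle point; optimal play is mixed.
II is strictly dominated by I, so the row player never plays it.
IV is strictly dominated by III, so the row player never plays it.
On the remaining 2×2 (I, III vs E, W):
Let the row player play I with probability p. Expected payoff against E: (-2)p + (-6)(1−p) = 4p − 6; against W: (-8)p + (-1)(1−p) = −7p − 1.
Setting these equal: 4p − 6 = −7p − 1 ⇒ 11p = 5 ⇒ p = 5/11, and the value is (4)·(5/11) − 6 = -46/11.
For the column player: with q = P(E), equating I's and III's payoffs gives 6q − 8 = −5q − 1 ⇒ q = 7/11.

-46/11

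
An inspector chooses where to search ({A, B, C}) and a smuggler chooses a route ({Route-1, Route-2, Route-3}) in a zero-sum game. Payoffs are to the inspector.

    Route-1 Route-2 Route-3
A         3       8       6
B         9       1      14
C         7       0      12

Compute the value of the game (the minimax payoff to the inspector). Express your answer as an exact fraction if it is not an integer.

Row minima: A → 3, B → 1, C → 0; maximin = 3.
Column maxima: Route-1 → 9, Route-2 → 8, Route-3 → 14; minimax = 8.
3 ≠ 8, so there is no saddle point; optimal play is mixed.
C is strictly dominated by B, so the inspector never plays it.
Route-3 is strictly dominated by Route-1 (it gives the inspector strictly more in every row), so the smuggler never plays it.
On the remaining 2×2 (A, B vs Route-1, Route-2):
Let the inspector play A with probability p. Expected payoff against Route-1: 3p + 9(1−p) = −6p + 9; against Route-2: 8p + 1(1−p) = 7p + 1.
Setting these equal: −6p + 9 = 7p + 1 ⇒ −13p = -8 ⇒ p = 8/13, and the value is (-6)·(8/13) + 9 = 69/13.
For the smuggler: with q = P(Route-1), equating A's and B's payoffs gives −5q + 8 = 8q + 1 ⇒ q = 7/13.

69/13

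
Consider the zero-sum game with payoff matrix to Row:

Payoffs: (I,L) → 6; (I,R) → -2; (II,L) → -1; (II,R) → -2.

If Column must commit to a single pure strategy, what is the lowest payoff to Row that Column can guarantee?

-2

Column maxima: L → 6, R → -2.
The smallest of these is -2.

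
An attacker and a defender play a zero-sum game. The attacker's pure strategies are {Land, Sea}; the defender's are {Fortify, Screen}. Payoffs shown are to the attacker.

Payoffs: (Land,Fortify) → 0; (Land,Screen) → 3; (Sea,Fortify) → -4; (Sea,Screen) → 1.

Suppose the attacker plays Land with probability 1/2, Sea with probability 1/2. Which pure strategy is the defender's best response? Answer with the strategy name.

If the defender plays Fortify, the attacker's expected payoff is (1/2)·0 + (1/2)·(-4) = -2.
If the defender plays Screen, the attacker's expected payoff is (1/2)·3 + (1/2)·1 = 2.
The defender minimizes the attacker's payoff; the smallest is -2, so the best response is Fortify.

Fortify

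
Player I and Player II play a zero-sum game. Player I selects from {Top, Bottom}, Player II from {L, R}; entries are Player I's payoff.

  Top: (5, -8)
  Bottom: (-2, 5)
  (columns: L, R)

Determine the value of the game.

9/20

Row minima: Top → -8, Bottom → -2; maximin = -2.
Column maxima: L → 5, R → 5; minimax = 5.
-2 ≠ 5, so there is no saddle point; optimal play is mixed.
Let Player I play Top with probability p. Expected payoff against L: 5p + (-2)(1−p) = 7p − 2; against R: (-8)p + 5(1−p) = −13p + 5.
Setting these equal: 7p − 2 = −13p + 5 ⇒ 20p = 7 ⇒ p = 7/20, and the value is (7)·(7/20) − 2 = 9/20.
For Player II: with q = P(L), equating Top's and Bottom's payoffs gives 13q − 8 = −7q + 5 ⇒ q = 13/20.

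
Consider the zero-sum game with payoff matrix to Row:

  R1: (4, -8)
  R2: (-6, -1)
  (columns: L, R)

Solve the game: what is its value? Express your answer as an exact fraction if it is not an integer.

-52/17

Row minima: R1 → -8, R2 → -6; maximin = -6.
Column maxima: L → 4, R → -1; minimax = -1.
-6 ≠ -1, so there is no saddle point; optimal play is mixed.
Let Row play R1 with probability p. Expected payoff against L: 4p + (-6)(1−p) = 10p − 6; against R: (-8)p + (-1)(1−p) = −7p − 1.
Setting these equal: 10p − 6 = −7p − 1 ⇒ 17p = 5 ⇒ p = 5/17, and the value is (10)·(5/17) − 6 = -52/17.
For Column: with q = P(L), equating R1's and R2's payoffs gives 12q − 8 = −5q − 1 ⇒ q = 7/17.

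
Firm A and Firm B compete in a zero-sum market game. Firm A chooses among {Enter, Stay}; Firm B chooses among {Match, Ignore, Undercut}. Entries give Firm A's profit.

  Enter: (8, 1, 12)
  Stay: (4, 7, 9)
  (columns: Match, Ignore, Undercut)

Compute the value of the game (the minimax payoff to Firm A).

26/5

Row minima: Enter → 1, Stay → 4; maximin = 4.
Column maxima: Match → 8, Ignore → 7, Undercut → 12; minimax = 7.
4 ≠ 7, so there is no saddle point; optimal play is mixed.
Undercut is strictly dominated by Match (it gives Firm A strictly more in every row), so Firm B never plays it.
On the remaining 2×2 (Enter, Stay vs Match, Ignore):
Let Firm A play Enter with probability p. Expected payoff against Match: 8p + 4(1−p) = 4p + 4; against Ignore: 1p + 7(1−p) = −6p + 7.
Setting these equal: 4p + 4 = −6p + 7 ⇒ 10p = 3 ⇒ p = 3/10, and the value is (4)·(3/10) + 4 = 26/5.
For Firm B: with q = P(Match), equating Enter's and Stay's payoffs gives 7q + 1 = −3q + 7 ⇒ q = 3/5.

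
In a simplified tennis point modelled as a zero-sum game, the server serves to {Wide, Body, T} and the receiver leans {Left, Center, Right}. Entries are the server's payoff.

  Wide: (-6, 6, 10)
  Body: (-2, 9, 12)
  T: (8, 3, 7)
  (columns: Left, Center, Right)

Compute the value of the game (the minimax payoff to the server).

Row minima: Wide → -6, Body → -2, T → 3; maximin = 3.
Column maxima: Left → 8, Center → 9, Right → 12; minimax = 8.
3 ≠ 8, so there is no saddle point; optimal play is mixed.
Wide is strictly dominated by Body, so the server never plays it.
Right is strictly dominated by Center (it gives the server strictly more in every row), so the receiver never plays it.
On the remaining 2×2 (Body, T vs Left, Center):
Let the server play Body with probability p. Expected payoff against Left: (-2)p + 8(1−p) = −10p + 8; against Center: 9p + 3(1−p) = 6p + 3.
Setting these equal: −10p + 8 = 6p + 3 ⇒ −16p = -5 ⇒ p = 5/16, and the value is (-10)·(5/16) + 8 = 39/8.
For the receiver: with q = P(Left), equating Body's and T's payoffs gives −11q + 9 = 5q + 3 ⇒ q = 3/8.

39/8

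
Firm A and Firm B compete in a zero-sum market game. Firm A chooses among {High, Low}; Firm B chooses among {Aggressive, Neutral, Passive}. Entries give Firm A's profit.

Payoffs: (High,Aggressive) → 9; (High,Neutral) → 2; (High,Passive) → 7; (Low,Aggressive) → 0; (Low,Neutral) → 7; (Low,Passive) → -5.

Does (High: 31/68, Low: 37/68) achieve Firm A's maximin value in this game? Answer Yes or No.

No

Against Aggressive this mix gives (31/68)·9 + (37/68)·0 = 279/68.
Against Neutral this mix gives (31/68)·2 + (37/68)·7 = 321/68.
Against Passive this mix gives (31/68)·7 + (37/68)·(-5) = 8/17.
Firm B will play Passive, holding Firm A to 8/17. Shifting weight toward the row that does better against Passive would raise this floor (the equalizing mix achieves 59/17 against both Passive and Neutral), so the proposed strategy is not optimal.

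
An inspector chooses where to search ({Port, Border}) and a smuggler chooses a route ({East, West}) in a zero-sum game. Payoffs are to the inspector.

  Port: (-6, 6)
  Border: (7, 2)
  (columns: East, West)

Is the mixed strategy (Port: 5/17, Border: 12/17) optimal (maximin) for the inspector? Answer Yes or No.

Yes

Against East this mix gives (5/17)·(-6) + (12/17)·7 = 54/17.
Against West this mix gives (5/17)·6 + (12/17)·2 = 54/17.
All of the smuggler's active replies (East, West) yield 54/17, and no column does worse for the inspector. The mix makes the smuggler indifferent and guarantees 54/17, so it is optimal.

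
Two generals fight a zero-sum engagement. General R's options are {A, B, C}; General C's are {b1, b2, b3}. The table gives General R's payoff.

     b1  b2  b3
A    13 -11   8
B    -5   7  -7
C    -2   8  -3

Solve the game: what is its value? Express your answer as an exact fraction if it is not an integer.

Row minima: A → -11, B → -7, C → -3; maximin = -3.
Column maxima: b1 → 13, b2 → 8, b3 → 8; minimax = 8.
-3 ≠ 8, so there is no saddle point; optimal play is mixed.
B is strictly dominated by C, so General R never plays it.
b1 is strictly dominated by b3 (it gives General R strictly more in every row), so General C never plays it.
On the remaining 2×2 (A, C vs b2, b3):
Let General R play A with probability p. Expected payoff against b2: (-11)p + 8(1−p) = −19p + 8; against b3: 8p + (-3)(1−p) = 11p − 3.
Setting these equal: −19p + 8 = 11p − 3 ⇒ −30p = -11 ⇒ p = 11/30, and the value is (-19)·(11/30) + 8 = 31/30.
For General C: with q = P(b2), equating A's and C's payoffs gives −19q + 8 = 11q − 3 ⇒ q = 11/30.

31/30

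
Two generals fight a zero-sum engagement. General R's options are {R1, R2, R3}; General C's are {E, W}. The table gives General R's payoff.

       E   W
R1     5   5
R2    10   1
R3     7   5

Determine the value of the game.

5

Row minima: R1 → 5, R2 → 1, R3 → 5; maximin = 5.
Column maxima: E → 10, W → 5; minimax = 5.
Since maximin = minimax = 5, there is a saddle point and the value is 5.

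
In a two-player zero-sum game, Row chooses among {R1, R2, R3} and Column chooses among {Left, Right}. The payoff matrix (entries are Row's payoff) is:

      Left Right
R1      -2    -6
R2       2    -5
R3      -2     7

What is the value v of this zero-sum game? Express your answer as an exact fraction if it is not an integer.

1/4

Row minima: R1 → -6, R2 → -5, R3 → -2; maximin = -2.
Column maxima: Left → 2, Right → 7; minimax = 2.
-2 ≠ 2, so there is no saddle point; optimal play is mixed.
R1 is strictly dominated by R2, so Row never plays it.
On the remaining 2×2 (R2, R3 vs Left, Right):
Let Row play R2 with probability p. Expected payoff against Left: 2p + (-2)(1−p) = 4p − 2; against Right: (-5)p + 7(1−p) = −12p + 7.
Setting these equal: 4p − 2 = −12p + 7 ⇒ 16p = 9 ⇒ p = 9/16, and the value is (4)·(9/16) − 2 = 1/4.
For Column: with q = P(Left), equating R2's and R3's payoffs gives 7q − 5 = −9q + 7 ⇒ q = 3/4.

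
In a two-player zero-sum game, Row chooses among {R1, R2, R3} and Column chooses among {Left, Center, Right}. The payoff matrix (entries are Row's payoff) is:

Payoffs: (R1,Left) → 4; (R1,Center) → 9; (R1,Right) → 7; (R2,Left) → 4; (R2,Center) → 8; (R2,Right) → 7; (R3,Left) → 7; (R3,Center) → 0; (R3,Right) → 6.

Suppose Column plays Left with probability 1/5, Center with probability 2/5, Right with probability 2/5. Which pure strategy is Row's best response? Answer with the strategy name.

R1

Expected payoff of R1: (1/5)·4 + (2/5)·9 + (2/5)·7 = 36/5.
Expected payoff of R2: (1/5)·4 + (2/5)·8 + (2/5)·7 = 34/5.
Expected payoff of R3: (1/5)·7 + (2/5)·0 + (2/5)·6 = 19/5.
The largest is 36/5, so Row's best response is R1.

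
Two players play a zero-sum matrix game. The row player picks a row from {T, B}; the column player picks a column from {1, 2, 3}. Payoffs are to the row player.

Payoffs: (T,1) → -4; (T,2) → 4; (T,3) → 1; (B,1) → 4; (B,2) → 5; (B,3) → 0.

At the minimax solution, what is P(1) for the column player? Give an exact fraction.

1/9

Row minima: T → -4, B → 0; maximin = 0.
Column maxima: 1 → 4, 2 → 5, 3 → 1; minimax = 1.
0 ≠ 1, so there is no saddle point; optimal play is mixed.
2 is strictly dominated by 1 (it gives the row player strictly more in every row), so the column player never plays it.
On the remaining 2×2 (T, B vs 1, 3):
Let the row player play T with probability p. Expected payoff against 1: (-4)p + 4(1−p) = −8p + 4; against 3: 1p + 0(1−p) = p.
Setting these equal: −8p + 4 = p ⇒ −9p = -4 ⇒ p = 4/9, and the value is (-8)·(4/9) + 4 = 4/9.
For the column player: with q = P(1), equating T's and B's payoffs gives −5q + 1 = 4q ⇒ q = 1/9.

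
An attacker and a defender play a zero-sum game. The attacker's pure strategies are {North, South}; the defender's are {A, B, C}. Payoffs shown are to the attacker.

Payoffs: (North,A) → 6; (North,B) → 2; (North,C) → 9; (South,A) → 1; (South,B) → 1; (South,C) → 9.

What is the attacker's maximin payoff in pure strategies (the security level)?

Row minima: North → 2, South → 1.
The best of these is 2.

2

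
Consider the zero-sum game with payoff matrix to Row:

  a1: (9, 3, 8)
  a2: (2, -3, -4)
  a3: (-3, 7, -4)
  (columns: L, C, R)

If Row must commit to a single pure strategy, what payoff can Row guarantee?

3

Row minima: a1 → 3, a2 → -4, a3 → -4.
The best of these is 3.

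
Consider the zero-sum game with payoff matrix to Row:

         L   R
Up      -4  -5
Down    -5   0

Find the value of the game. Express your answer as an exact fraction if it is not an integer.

Row minima: Up → -5, Down → -5; maximin = -5.
Column maxima: L → -4, R → 0; minimax = -4.
-5 ≠ -4, so there is no saddle point; optimal play is mixed.
Let Row play Up with probability p. Expected payoff against L: (-4)p + (-5)(1−p) = p − 5; against R: (-5)p + 0(1−p) = −5p.
Setting these equal: p − 5 = −5p ⇒ 6p = 5 ⇒ p = 5/6, and the value is (1)·(5/6) − 5 = -25/6.
For Column: with q = P(L), equating Up's and Down's payoffs gives q − 5 = −5q ⇒ q = 5/6.

-25/6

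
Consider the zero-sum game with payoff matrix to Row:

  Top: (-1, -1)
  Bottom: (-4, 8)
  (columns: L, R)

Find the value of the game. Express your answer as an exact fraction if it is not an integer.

-1

Row minima: Top → -1, Bottom → -4; maximin = -1.
Column maxima: L → -1, R → 8; minimax = -1.
Since maximin = minimax = -1, there is a saddle point and the value is -1.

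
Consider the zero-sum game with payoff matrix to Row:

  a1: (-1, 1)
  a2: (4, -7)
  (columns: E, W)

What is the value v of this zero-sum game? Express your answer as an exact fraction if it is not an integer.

-3/13

Row minima: a1 → -1, a2 → -7; maximin = -1.
Column maxima: E → 4, W → 1; minimax = 1.
-1 ≠ 1, so there is no saddle point; optimal play is mixed.
Let Row play a1 with probability p. Expected payoff against E: (-1)p + 4(1−p) = −5p + 4; against W: 1p + (-7)(1−p) = 8p − 7.
Setting these equal: −5p + 4 = 8p − 7 ⇒ −13p = -11 ⇒ p = 11/13, and the value is (-5)·(11/13) + 4 = -3/13.
For Column: with q = P(E), equating a1's and a2's payoffs gives −2q + 1 = 11q − 7 ⇒ q = 8/13.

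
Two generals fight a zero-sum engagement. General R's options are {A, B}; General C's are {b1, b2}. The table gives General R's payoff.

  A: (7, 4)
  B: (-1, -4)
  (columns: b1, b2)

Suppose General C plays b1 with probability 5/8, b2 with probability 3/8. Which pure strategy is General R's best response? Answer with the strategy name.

A

Expected payoff of A: (5/8)·7 + (3/8)·4 = 47/8.
Expected payoff of B: (5/8)·(-1) + (3/8)·(-4) = -17/8.
The largest is 47/8, so General R's best response is A.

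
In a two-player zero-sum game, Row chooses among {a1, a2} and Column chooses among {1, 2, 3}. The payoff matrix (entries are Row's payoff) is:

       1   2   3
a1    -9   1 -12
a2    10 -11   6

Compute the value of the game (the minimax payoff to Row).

Row minima: a1 → -12, a2 → -11; maximin = -11.
Column maxima: 1 → 10, 2 → 1, 3 → 6; minimax = 1.
-11 ≠ 1, so there is no saddle point; optimal play is mixed.
1 is strictly dominated by 3 (it gives Row strictly more in every row), so Column never plays it.
On the remaining 2×2 (a1, a2 vs 2, 3):
Let Row play a1 with probability p. Expected payoff against 2: 1p + (-11)(1−p) = 12p − 11; against 3: (-12)p + 6(1−p) = −18p + 6.
Setting these equal: 12p − 11 = −18p + 6 ⇒ 30p = 17 ⇒ p = 17/30, and the value is (12)·(17/30) − 11 = -21/5.
For Column: with q = P(2), equating a1's and a2's payoffs gives 13q − 12 = −17q + 6 ⇒ q = 3/5.

-21/5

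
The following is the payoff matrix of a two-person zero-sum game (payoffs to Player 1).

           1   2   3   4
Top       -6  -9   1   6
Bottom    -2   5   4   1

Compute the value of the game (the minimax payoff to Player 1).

-2

Row minima: Top → -9, Bottom → -2; maximin = -2.
Column maxima: 1 → -2, 2 → 5, 3 → 4, 4 → 6; minimax = -2.
Since maximin = minimax = -2, there is a saddle point and the value is -2.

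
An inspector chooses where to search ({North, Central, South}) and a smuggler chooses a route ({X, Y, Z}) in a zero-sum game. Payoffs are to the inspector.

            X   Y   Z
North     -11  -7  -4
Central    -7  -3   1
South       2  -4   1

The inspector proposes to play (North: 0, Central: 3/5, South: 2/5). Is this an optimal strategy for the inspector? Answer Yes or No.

Against X this mix gives (3/5)·(-7) + (2/5)·2 = -17/5.
Against Y this mix gives (3/5)·(-3) + (2/5)·(-4) = -17/5.
Against Z this mix gives (3/5)·1 + (2/5)·1 = 1.
All of the smuggler's active replies (X, Y) yield -17/5, and no column does worse for the inspector. The mix makes the smuggler indifferent and guarantees -17/5, so it is optimal.

Yes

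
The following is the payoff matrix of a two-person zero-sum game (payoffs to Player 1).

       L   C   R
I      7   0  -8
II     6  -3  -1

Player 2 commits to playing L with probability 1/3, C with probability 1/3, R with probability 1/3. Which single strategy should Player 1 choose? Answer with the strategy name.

II

Expected payoff of I: (1/3)·7 + (1/3)·0 + (1/3)·(-8) = -1/3.
Expected payoff of II: (1/3)·6 + (1/3)·(-3) + (1/3)·(-1) = 2/3.
The largest is 2/3, so Player 1's best response is II.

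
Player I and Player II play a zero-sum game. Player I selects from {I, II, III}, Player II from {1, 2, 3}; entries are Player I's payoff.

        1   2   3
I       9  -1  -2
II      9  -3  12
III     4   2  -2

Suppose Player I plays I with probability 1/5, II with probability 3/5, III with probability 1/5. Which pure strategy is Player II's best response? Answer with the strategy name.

2

If Player II plays 1, Player I's expected payoff is (1/5)·9 + (3/5)·9 + (1/5)·4 = 8.
If Player II plays 2, Player I's expected payoff is (1/5)·(-1) + (3/5)·(-3) + (1/5)·2 = -8/5.
If Player II plays 3, Player I's expected payoff is (1/5)·(-2) + (3/5)·12 + (1/5)·(-2) = 32/5.
Player II minimizes Player I's payoff; the smallest is -8/5, so the best response is 2.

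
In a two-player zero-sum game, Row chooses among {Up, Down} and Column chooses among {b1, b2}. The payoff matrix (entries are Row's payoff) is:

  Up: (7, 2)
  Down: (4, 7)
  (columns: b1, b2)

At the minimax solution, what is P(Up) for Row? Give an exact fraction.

3/8

Row minima: Up → 2, Down → 4; maximin = 4.
Column maxima: b1 → 7, b2 → 7; minimax = 7.
4 ≠ 7, so there is no saddle point; optimal play is mixed.
Let Row play Up with probability p. Expected payoff against b1: 7p + 4(1−p) = 3p + 4; against b2: 2p + 7(1−p) = −5p + 7.
Setting these equal: 3p + 4 = −5p + 7 ⇒ 8p = 3 ⇒ p = 3/8, and the value is (3)·(3/8) + 4 = 41/8.
For Column: with q = P(b1), equating Up's and Down's payoffs gives 5q + 2 = −3q + 7 ⇒ q = 5/8.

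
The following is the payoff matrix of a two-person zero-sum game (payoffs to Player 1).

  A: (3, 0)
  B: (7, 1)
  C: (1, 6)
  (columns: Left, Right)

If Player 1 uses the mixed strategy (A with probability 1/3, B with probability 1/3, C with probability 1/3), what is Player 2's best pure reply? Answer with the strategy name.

Right

If Player 2 plays Left, Player 1's expected payoff is (1/3)·3 + (1/3)·7 + (1/3)·1 = 11/3.
If Player 2 plays Right, Player 1's expected payoff is (1/3)·0 + (1/3)·1 + (1/3)·6 = 7/3.
Player 2 minimizes Player 1's payoff; the smallest is 7/3, so the best response is Right.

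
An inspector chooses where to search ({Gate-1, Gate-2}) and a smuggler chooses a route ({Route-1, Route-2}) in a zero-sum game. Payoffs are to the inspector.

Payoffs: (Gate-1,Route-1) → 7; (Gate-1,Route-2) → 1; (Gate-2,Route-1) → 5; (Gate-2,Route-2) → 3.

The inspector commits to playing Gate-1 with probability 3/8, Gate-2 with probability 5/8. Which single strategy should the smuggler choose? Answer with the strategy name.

If the smuggler plays Route-1, the inspector's expected payoff is (3/8)·7 + (5/8)·5 = 23/4.
If the smuggler plays Route-2, the inspector's expected payoff is (3/8)·1 + (5/8)·3 = 9/4.
The smuggler minimizes the inspector's payoff; the smallest is 9/4, so the best response is Route-2.

Route-2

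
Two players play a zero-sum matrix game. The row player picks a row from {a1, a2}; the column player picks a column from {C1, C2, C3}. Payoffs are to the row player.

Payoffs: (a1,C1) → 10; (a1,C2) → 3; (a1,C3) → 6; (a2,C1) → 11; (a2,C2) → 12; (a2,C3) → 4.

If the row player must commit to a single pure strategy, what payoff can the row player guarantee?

Row minima: a1 → 3, a2 → 4.
The best of these is 4.

4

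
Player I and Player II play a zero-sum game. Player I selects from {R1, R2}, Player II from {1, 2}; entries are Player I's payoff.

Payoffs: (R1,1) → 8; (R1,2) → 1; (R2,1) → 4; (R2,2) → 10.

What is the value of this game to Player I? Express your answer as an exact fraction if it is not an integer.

Row minima: R1 → 1, R2 → 4; maximin = 4.
Column maxima: 1 → 8, 2 → 10; minimax = 8.
4 ≠ 8, so there is no saddle point; optimal play is mixed.
Let Player I play R1 with probability p. Expected payoff against 1: 8p + 4(1−p) = 4p + 4; against 2: 1p + 10(1−p) = −9p + 10.
Setting these equal: 4p + 4 = −9p + 10 ⇒ 13p = 6 ⇒ p = 6/13, and the value is (4)·(6/13) + 4 = 76/13.
For Player II: with q = P(1), equating R1's and R2's payoffs gives 7q + 1 = −6q + 10 ⇒ q = 9/13.

76/13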